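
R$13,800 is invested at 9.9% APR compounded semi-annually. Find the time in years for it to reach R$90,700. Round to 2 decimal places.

Periodic rate i = 0.099/2 = 0.0495.
n = ln(90700/13800) / ln(1+0.0495) = ln(6.57246) / 0.048314 = 38.9720 half-years
= 38.9720/2 years

19.49 years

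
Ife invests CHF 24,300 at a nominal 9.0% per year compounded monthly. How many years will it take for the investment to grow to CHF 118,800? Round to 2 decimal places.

17.70 years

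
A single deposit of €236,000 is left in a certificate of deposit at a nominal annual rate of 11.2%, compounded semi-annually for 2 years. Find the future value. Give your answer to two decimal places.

Periodic rate i = 0.112/2 = 0.056; n = 2 × 2 = 4 periods.
FV = PV·(1+i)^n = 236,000 × 1.243528 = 293,472.6784

€293,472.68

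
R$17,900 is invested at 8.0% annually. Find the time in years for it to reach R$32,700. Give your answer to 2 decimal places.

7.83 years

n = ln(32700/17900) / ln(1+0.08) = ln(1.82682) / 0.076961 = 7.8296 years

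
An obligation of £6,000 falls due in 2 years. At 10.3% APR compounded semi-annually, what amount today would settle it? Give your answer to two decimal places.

£4,908.11

i = 0.103/2 = 0.0515 per half-year; n = 2·2 = 4.
PV = FV·(1+i)^(−n) = 6,000 × 0.818018 = 4,908.1084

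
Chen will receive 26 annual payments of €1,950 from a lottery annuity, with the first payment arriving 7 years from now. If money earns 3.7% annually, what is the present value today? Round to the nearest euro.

PV at t=6 (ordinary 26-year annuity): 1950 × a(26|0.037) = 1950 × 16.518288 = 32,210.6615
PV₀ = 32,210.6615 / (1+0.037)^6 = 32,210.6615 / 1.243577 = 25,901.6306

€25,902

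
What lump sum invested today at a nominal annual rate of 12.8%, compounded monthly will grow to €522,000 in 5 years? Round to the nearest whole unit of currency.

Periodic rate i = 0.128/12 = 0.0106667; n = 5 × 12 = 60 periods.
PV = FV·(1+i)^(−n) = 522,000 × 0.529083 = 276,181.1086

€276,181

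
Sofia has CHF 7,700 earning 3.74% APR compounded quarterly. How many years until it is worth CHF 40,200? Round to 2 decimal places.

44.39 years

Periodic rate i = 0.0374/4 = 0.00935.
n = ln(40200/7700) / ln(1+0.00935) = ln(5.22078) / 0.009307 = 177.5787 quarters
= 177.5787/4 years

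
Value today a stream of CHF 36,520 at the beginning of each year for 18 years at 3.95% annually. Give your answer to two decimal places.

CHF 482,538.02

PV = PMT · [1 − (1+i)^(−n)] / i × (1+i) = 36520 · 13.212980 = 482,538.0246
Payments are at the start of each period, so multiply by (1+i).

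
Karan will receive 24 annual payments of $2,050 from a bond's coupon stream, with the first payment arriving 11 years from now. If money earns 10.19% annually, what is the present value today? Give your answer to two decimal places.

$6,880.98

Value one period before first payment (t=10): 2050 × [1 − (1+0.1019)^(−24)] / 0.1019 = 2050 × 8.857641 = 18,158.1632
PV₀ = 18,158.1632 / (1+0.1019)^10 = 18,158.1632 / 2.638893 = 6,880.9766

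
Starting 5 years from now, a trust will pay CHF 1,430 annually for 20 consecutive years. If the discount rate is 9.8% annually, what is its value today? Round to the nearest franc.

CHF 8,492

Value one period before first payment (t=4): 1430 × [1 − (1+0.098)^(−20)] / 0.098 = 1430 × 8.631087 = 12,342.4550
PV₀ = 12,342.4550 / (1+0.098)^4 = 12,342.4550 / 1.453481 = 8,491.6521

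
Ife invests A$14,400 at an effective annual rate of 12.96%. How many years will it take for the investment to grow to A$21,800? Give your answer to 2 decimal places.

3.40 years

n = ln(21800/14400) / ln(1+0.1296) = ln(1.51389) / 0.121864 = 3.4028 years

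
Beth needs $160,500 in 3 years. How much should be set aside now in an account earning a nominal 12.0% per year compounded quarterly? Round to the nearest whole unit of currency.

$112,571

i = 0.12/4 = 0.03 per quarter; n = 3·4 = 12.
Discount factor = (1+0.03)^(−12) = 0.701380; PV = 160,500 × 0.701380 = 112,571.4708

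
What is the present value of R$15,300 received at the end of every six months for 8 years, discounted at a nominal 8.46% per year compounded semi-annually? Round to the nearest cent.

i = 0.0846/2 = 0.0423 per half-year; n = 8·2 = 16.
Annuity factor a(16|0.0423) = 11.457056; PV = 15300 × 11.457056 = 175,292.9635

R$175,292.96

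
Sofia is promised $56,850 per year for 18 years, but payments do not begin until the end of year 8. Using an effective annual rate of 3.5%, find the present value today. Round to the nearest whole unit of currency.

PV at t=7 (ordinary 18-year annuity): 56850 × a(18|0.035) = 56850 × 13.189682 = 749,833.4062
Discount back 7 years: 749,833.4062 × (1+0.035)^(−7) = 749,833.4062 × 0.785991 = 589,362.2793

$589,362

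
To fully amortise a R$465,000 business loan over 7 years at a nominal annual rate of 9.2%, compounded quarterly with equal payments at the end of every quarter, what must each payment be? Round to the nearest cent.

i = 0.092/4 = 0.023 per quarter; n = 7·4 = 28.
Annuity-PV factor = 20.476853; PMT = 465000 / 20.476853 = 22,708.5676

R$22,708.57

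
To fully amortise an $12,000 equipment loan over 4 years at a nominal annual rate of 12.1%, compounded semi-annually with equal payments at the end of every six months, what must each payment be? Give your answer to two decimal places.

$1,936.26

i = 0.121/2 = 0.0605 per half-year; n = 4·2 = 8.
PMT = 12000 / ( [1 − (1+0.0605)^(−8)] / 0.0605 ) = 12000 / 6.197524 = 1,936.2571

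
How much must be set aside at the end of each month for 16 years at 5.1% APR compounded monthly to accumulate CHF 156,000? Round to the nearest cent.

Periodic rate i = 0.051/12 = 0.00425; n = 16 × 12 = 192 periods.
PMT = 156000 / ( [(1+0.00425)^192 − 1] / 0.00425 ) = 156000 / 295.889200 = 527.2244

CHF 527.22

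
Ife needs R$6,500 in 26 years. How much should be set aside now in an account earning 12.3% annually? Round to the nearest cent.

PV = 6,500 / (1 + 0.123)^26 = 6,500 / 20.411441 = 318.4489

R$318.45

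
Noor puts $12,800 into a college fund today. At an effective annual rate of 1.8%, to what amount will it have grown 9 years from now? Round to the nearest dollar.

$15,029

FV = 12,800 × (1 + 0.018)^9 = 15,029.3422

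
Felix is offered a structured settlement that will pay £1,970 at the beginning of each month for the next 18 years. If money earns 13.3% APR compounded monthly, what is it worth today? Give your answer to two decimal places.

i = 0.133/12 = 0.0110833 per month; n = 18·12 = 216.
PV = 1970 × [1 − (1+0.0110833)^(−216)] / 0.0110833 × (1+i) = 1970 × 82.789594 = 163,095.5002
(Beginning-of-period payments → annuity-due factor ×(1+i).)

£163,095.50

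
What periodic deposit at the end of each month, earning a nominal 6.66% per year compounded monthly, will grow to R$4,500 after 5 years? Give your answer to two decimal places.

Periodic rate i = 0.0666/12 = 0.00555; n = 5 × 12 = 60 periods.
PMT = 4500 / ( [(1+0.00555)^60 − 1] / 0.00555 ) = 4500 / 70.966382 = 63.4103

R$63.41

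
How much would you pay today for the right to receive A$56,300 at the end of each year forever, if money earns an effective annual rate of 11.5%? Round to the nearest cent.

A$489,565.22

PV = C/r = 56300/0.115 = 489,565.2174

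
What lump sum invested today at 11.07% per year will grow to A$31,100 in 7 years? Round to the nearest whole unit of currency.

PV = FV·(1+i)^(−n) = 31,100 × 0.479538 = 14,913.6170

A$14,914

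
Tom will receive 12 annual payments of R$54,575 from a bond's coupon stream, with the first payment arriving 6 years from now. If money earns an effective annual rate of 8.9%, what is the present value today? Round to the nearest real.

R$256,450

Value one period before first payment (t=5): 54575 × [1 − (1+0.089)^(−12)] / 0.089 = 54575 × 7.196940 = 392,773.0187
PV₀ = 392,773.0187 / (1+0.089)^5 = 392,773.0187 / 1.531579 = 256,449.7309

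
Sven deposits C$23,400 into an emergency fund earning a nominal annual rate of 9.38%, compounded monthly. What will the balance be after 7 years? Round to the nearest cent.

C$45,005.43

Periodic rate i = 0.0938/12 = 0.00781667; n = 7 × 12 = 84 periods.
FV = 23,400 × (1 + 0.00781667)^84 = 45,005.4280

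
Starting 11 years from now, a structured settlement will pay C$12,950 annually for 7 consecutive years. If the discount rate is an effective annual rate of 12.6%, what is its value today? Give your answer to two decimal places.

C$17,700.75

PV at t=10 (ordinary 7-year annuity): 12950 × a(7|0.126) = 12950 × 4.478223 = 57,992.9932
PV₀ = 57,992.9932 / (1+0.126)^10 = 57,992.9932 / 3.276302 = 17,700.7480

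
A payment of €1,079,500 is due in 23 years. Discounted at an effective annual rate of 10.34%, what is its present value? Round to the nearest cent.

€112,295.96

Discount factor = (1+0.1034)^(−23) = 0.104026; PV = 1,079,500 × 0.104026 = 112,295.9556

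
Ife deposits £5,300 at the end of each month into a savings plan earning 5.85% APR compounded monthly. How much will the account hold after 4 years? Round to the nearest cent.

i = 0.0585/12 = 0.004875 per month; n = 4·12 = 48.
Accumulation factor s(48|0.004875) = 53.933596; FV = 5300 × 53.933596 = 285,848.0572

£285,848.06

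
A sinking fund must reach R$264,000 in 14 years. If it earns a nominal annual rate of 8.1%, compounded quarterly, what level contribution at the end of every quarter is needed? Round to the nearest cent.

R$2,578.81

Periodic rate i = 0.081/4 = 0.02025; n = 14 × 4 = 56 periods.
PMT = 264000 / ( [(1+0.02025)^56 − 1] / 0.02025 ) = 264000 / 102.372898 = 2,578.8075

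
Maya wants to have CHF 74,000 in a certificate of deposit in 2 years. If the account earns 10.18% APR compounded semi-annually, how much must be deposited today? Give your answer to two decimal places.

CHF 60,671.70

Periodic rate i = 0.1018/2 = 0.0509; n = 2 × 2 = 4 periods.
PV = FV·(1+i)^(−n) = 74,000 × 0.819888 = 60,671.6983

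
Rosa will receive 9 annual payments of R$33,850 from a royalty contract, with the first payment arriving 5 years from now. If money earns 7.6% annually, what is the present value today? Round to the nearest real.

R$160,409

Value one period before first payment (t=4): 33850 × [1 − (1+0.076)^(−9)] / 0.076 = 33850 × 6.352145 = 215,020.1132
Discount back 4 years: 215,020.1132 × (1+0.076)^(−4) = 215,020.1132 × 0.746021 = 160,409.4689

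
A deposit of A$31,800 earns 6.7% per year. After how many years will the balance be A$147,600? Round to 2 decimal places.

(1+i)^n = 147600/31800 = 4.64151, so n = ln 4.64151 / ln 1.067 = 23.6703 years

23.67 years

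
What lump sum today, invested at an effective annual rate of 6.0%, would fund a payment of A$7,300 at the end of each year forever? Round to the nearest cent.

PV = C/r = 7300/0.06 = 121,666.6667

A$121,666.67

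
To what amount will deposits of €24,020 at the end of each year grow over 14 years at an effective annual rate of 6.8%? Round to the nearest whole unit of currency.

€534,047

FV = PMT · [(1+i)^n − 1] / i = 24020 · 22.233415 = 534,046.6177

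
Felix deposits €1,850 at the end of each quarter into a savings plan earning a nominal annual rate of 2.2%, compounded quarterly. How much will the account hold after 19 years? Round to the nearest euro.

€173,961

Periodic rate i = 0.022/4 = 0.0055; n = 19 × 4 = 76 periods.
Accumulation factor s(76|0.0055) = 94.033099; FV = 1850 × 94.033099 = 173,961.2339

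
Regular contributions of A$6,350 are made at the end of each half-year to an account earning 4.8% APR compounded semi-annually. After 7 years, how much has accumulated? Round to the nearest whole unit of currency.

A$104,192

i = 0.048/2 = 0.024 per half-year; n = 7·2 = 14.
FV = PMT · [(1+i)^n − 1] / i = 6350 · 16.408191 = 104,192.0104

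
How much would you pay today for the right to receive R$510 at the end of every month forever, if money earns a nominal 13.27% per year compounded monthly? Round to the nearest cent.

R$46,119.07

Periodic rate i = 0.1327/12 = 0.0110583.
PV = PMT / i = 510 / 0.0110583 = 46,119.0656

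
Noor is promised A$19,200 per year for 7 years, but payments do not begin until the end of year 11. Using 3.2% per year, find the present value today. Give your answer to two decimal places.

PV at t=10 (ordinary 7-year annuity): 19200 × a(7|0.032) = 19200 × 6.183590 = 118,724.9261
PV₀ = 118,724.9261 / (1+0.032)^10 = 118,724.9261 / 1.370241 = 86,645.2851

A$86,645.29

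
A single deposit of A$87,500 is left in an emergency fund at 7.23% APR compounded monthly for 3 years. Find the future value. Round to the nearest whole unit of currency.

With 12 periods per year: i = 0.006025, n = 36.
FV = PV·(1+i)^n = 87,500 × 1.241412 = 108,623.5239

A$108,624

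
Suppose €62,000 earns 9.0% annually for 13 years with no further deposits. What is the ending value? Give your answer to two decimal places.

62,000 × (1+0.09)^13 = 62,000 × 3.065805 = 190,079.8860

€190,079.89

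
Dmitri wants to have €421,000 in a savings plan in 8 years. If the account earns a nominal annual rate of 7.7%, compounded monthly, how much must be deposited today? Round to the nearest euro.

With 12 periods per year: i = 0.00641667, n = 96.
PV = 421,000 / (1 + 0.00641667)^96 = 421,000 / 1.847867 = 227,830.2316

€227,830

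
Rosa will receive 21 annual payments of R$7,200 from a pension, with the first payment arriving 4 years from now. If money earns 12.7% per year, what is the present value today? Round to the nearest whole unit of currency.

R$36,389

PV at t=3 (ordinary 21-year annuity): 7200 × a(21|0.127) = 7200 × 7.234584 = 52,089.0064
Discount back 3 years: 52,089.0064 × (1+0.127)^(−3) = 52,089.0064 × 0.698599 = 36,389.3523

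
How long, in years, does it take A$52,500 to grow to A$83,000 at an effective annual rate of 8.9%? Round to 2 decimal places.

5.37 years

n = ln(83000/52500) / ln(1+0.089) = ln(1.58095) / 0.085260 = 5.3721 years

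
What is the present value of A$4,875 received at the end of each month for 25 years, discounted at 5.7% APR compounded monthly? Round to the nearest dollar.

i = 0.057/12 = 0.00475 per month; n = 25·12 = 300.
PV = PMT · [1 − (1+i)^(−n)] / i = 4875 · 159.721845 = 778,643.9948

A$778,644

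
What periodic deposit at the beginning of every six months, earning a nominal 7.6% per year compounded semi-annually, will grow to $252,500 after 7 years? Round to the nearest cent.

$13,482.06

With 2 periods per year: i = 0.038, n = 14.
PMT = 252500 / ( [(1+0.038)^14 − 1] / 0.038 × (1+i) ) = 252500 / 18.728599 = 13,482.0552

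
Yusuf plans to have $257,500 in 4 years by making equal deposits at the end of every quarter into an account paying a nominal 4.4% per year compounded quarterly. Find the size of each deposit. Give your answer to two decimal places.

$14,807.15

With 4 periods per year: i = 0.011, n = 16.
PMT = 257500 / ( [(1+0.011)^16 − 1] / 0.011 ) = 257500 / 17.390248 = 14,807.1497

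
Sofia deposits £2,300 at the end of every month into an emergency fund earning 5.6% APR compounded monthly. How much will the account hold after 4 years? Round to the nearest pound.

£123,421

i = 0.056/12 = 0.00466667 per month; n = 4·12 = 48.
Accumulation factor s(48|0.00466667) = 53.661284; FV = 2300 × 53.661284 = 123,420.9522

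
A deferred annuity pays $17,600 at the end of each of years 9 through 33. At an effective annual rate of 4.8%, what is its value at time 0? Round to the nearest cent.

$173,943.04

PV at t=8 (ordinary 25-year annuity): 17600 × a(25|0.048) = 17600 × 14.380853 = 253,103.0110
PV₀ = 253,103.0110 / (1+0.048)^8 = 253,103.0110 / 1.455091 = 173,943.0378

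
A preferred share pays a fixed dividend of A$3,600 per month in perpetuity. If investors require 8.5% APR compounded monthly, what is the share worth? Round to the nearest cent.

A$508,235.29

Periodic rate i = 0.085/12 = 0.00708333.
PV = PMT / i = 3600 / 0.00708333 = 508,235.2941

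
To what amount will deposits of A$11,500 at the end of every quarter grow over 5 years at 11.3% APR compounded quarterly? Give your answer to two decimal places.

A$303,567.07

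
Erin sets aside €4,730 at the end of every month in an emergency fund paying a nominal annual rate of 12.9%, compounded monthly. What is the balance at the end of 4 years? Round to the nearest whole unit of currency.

€295,111

With 12 periods per year: i = 0.01075, n = 48.
FV = PMT · [(1+i)^n − 1] / i = 4730 · 62.391244 = 295,110.5858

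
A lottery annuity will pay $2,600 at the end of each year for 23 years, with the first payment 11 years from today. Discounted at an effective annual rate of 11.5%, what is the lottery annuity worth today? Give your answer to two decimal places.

$6,989.90

PV at t=10 (ordinary 23-year annuity): 2600 × a(23|0.115) = 2600 × 7.984471 = 20,759.6248
PV₀ = 20,759.6248 / (1+0.115)^10 = 20,759.6248 / 2.969947 = 6,989.8978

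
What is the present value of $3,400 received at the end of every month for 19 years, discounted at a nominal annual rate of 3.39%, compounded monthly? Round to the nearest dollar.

$570,945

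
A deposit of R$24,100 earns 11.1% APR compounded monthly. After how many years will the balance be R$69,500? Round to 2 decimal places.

9.59 years

Periodic rate i = 0.111/12 = 0.00925.
n = ln(69500/24100) / ln(1+0.00925) = ln(2.88382) / 0.009207 = 115.0277 months
= 115.0277/12 years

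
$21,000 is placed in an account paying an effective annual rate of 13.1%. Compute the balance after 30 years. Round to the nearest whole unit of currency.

$843,524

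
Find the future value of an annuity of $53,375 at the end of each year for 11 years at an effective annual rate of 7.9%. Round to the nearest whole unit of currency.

Accumulation factor s(11|0.079) = 16.556968; FV = 53375 × 16.556968 = 883,728.1606

$883,728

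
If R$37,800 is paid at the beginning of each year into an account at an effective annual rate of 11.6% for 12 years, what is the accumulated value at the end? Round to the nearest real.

R$993,614

FV = PMT · [(1+i)^n − 1] / i × (1+i) = 37800 · 26.286097 = 993,614.4644
Payments are at the start of each period, so multiply by (1+i).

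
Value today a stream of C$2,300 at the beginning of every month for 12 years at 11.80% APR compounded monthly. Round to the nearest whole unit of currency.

Periodic rate i = 0.118/12 = 0.00983333; n = 12 × 12 = 144 periods.
Annuity factor a(144|0.00983333) × (1+i) = 77.599647; PV = 2300 × 77.599647 = 178,479.1889
(Beginning-of-period payments → annuity-due factor ×(1+i).)

C$178,479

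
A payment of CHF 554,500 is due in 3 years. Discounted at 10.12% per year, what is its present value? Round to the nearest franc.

PV = 554,500 / (1 + 0.1012)^3 = 554,500 / 1.335361 = 415,243.5950

CHF 415,244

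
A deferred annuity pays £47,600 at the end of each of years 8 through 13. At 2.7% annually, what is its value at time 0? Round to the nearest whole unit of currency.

PV at t=7 (ordinary 6-year annuity): 47600 × a(6|0.027) = 47600 × 5.471472 = 260,442.0448
PV₀ = 260,442.0448 / (1+0.027)^7 = 260,442.0448 / 1.205017 = 216,131.4620

£216,131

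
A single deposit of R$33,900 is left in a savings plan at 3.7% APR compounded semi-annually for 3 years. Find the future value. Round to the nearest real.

Periodic rate i = 0.037/2 = 0.0185; n = 3 × 2 = 6 periods.
FV = 33,900 × (1 + 0.0185)^6 = 37,841.2870

R$37,841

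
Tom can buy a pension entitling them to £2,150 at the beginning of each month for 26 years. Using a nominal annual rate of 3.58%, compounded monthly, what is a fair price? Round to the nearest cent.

With 12 periods per year: i = 0.00298333, n = 312.
PV = 2150 × [1 − (1+0.00298333)^(−312)] / 0.00298333 × (1+i) = 2150 × 203.470624 = 437,461.8417
(annuity-due: payments at period start, so ×(1+i).)

£437,461.84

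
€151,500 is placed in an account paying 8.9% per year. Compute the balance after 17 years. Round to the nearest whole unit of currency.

151,500 × (1+0.089)^17 = 151,500 × 4.260631 = 645,485.6454

€645,486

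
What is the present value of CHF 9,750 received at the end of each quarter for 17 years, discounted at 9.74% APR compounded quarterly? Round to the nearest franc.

Periodic rate i = 0.0974/4 = 0.02435; n = 17 × 4 = 68 periods.
PV = 9750 × [1 − (1+0.02435)^(−68)] / 0.02435 = 9750 × 33.069203 = 322,424.7272

CHF 322,425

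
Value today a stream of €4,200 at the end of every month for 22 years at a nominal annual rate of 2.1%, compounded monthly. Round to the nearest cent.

With 12 periods per year: i = 0.00175, n = 264.
PV = PMT · [1 − (1+i)^(−n)] / i = 4200 · 211.270411 = 887,335.7254

€887,335.73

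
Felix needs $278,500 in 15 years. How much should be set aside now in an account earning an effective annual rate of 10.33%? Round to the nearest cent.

$63,741.30

Discount factor = (1+0.1033)^(−15) = 0.228874; PV = 278,500 × 0.228874 = 63,741.3015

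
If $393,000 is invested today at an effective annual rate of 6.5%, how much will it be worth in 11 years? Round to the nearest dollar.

$785,667

FV = PV·(1+i)^n = 393,000 × 1.999151 = 785,666.5004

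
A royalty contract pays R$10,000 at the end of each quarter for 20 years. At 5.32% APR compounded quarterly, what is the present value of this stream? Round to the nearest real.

Periodic rate i = 0.0532/4 = 0.0133; n = 20 × 4 = 80 periods.
Annuity factor a(80|0.0133) = 49.060043; PV = 10000 × 49.060043 = 490,600.4335

R$490,600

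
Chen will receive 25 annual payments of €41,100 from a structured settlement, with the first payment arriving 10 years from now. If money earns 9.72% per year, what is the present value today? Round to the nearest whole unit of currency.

PV at t=9 (ordinary 25-year annuity): 41100 × a(25|0.0972) = 41100 × 9.276047 = 381,245.5161
Discount back 9 years: 381,245.5161 × (1+0.0972)^(−9) = 381,245.5161 × 0.433938 = 165,436.9650

€165,437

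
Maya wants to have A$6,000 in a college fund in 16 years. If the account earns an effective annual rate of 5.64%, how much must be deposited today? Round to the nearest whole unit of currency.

A$2,494

Discount factor = (1+0.0564)^(−16) = 0.415667; PV = 6,000 × 0.415667 = 2,494.0030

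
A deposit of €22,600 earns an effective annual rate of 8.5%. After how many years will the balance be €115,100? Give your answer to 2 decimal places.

n = ln(115100/22600) / ln(1+0.085) = ln(5.09292) / 0.081580 = 19.9541 years

19.95 years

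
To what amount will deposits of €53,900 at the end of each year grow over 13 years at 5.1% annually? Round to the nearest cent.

Accumulation factor s(13|0.051) = 17.826062; FV = 53900 × 17.826062 = 960,824.7270

€960,824.73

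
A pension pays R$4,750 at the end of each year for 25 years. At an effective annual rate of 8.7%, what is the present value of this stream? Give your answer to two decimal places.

R$47,814.48

Annuity factor a(25|0.087) = 10.066207; PV = 4750 × 10.066207 = 47,814.4835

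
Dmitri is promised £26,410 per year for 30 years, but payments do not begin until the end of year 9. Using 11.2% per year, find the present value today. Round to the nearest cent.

£96,684.25

Value one period before first payment (t=8): 26410 × [1 − (1+0.112)^(−30)] / 0.112 = 26410 × 8.559051 = 226,044.5390
PV₀ = 226,044.5390 / (1+0.112)^8 = 226,044.5390 / 2.337967 = 96,684.2475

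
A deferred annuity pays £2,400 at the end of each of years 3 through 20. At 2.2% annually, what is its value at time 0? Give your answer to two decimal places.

Value one period before first payment (t=2): 2400 × [1 − (1+0.022)^(−18)] / 0.022 = 2400 × 14.731717 = 35,356.1210
Discount back 2 years: 35,356.1210 × (1+0.022)^(−2) = 35,356.1210 × 0.957411 = 33,850.3232

£33,850.32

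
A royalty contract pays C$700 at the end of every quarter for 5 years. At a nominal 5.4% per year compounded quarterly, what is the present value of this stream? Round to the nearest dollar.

i = 0.054/4 = 0.0135 per quarter; n = 5·4 = 20.
PV = 700 × [1 − (1+0.0135)^(−20)] / 0.0135 = 700 × 17.425215 = 12,197.6502

C$12,198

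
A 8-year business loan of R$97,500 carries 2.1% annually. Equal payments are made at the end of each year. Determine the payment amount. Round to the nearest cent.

Annuity-PV factor = 7.294011; PMT = 97500 / 7.294011 = 13,367.1306

R$13,367.13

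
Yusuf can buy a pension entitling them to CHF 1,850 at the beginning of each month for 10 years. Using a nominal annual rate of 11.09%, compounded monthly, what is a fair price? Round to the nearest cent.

CHF 135,042.51

With 12 periods per year: i = 0.00924167, n = 120.
PV = 1850 × [1 − (1+0.00924167)^(−120)] / 0.00924167 × (1+i) = 1850 × 72.995950 = 135,042.5070
Payments are at the start of each period, so multiply by (1+i).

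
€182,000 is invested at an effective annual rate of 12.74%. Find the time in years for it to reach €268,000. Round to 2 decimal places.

(1+i)^n = 268000/182000 = 1.47253, so n = ln 1.47253 / ln 1.1274 = 3.2271 years

3.23 years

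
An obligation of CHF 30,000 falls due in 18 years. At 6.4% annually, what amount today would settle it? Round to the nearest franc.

PV = FV·(1+i)^(−n) = 30,000 × 0.327379 = 9,821.3673

CHF 9,821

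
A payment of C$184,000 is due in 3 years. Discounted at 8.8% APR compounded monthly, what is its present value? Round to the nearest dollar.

i = 0.088/12 = 0.00733333 per month; n = 3·12 = 36.
PV = 184,000 / (1 + 0.00733333)^36 = 184,000 / 1.300874 = 141,443.3171

C$141,443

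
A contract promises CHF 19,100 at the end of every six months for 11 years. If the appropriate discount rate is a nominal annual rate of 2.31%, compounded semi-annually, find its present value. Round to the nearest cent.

CHF 369,193.03

i = 0.0231/2 = 0.01155 per half-year; n = 11·2 = 22.
Annuity factor a(22|0.01155) = 19.329478; PV = 19100 × 19.329478 = 369,193.0306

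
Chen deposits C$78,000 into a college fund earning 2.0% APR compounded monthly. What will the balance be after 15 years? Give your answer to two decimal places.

i = 0.02/12 = 0.00166667 per month; n = 15·12 = 180.
FV = PV·(1+i)^n = 78,000 × 1.349522 = 105,262.6972

C$105,262.70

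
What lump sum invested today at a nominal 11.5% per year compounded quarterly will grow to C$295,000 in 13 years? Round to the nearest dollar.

C$67,563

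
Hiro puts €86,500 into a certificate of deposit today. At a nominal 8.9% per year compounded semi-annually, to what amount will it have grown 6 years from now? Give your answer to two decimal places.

With 2 periods per year: i = 0.0445, n = 12.
FV = PV·(1+i)^n = 86,500 × 1.686170 = 145,853.6961

€145,853.70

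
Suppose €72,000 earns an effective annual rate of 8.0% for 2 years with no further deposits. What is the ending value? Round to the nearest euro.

€83,981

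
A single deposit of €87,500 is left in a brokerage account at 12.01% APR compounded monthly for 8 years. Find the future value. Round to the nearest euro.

With 12 periods per year: i = 0.0100083, n = 96.
FV = PV·(1+i)^n = 87,500 × 2.601333 = 227,616.5992

€227,617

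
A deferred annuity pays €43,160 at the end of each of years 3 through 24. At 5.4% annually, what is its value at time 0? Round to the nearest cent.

€493,249.04

Value one period before first payment (t=2): 43160 × [1 − (1+0.054)^(−22)] / 0.054 = 43160 × 12.695974 = 547,958.2476
PV₀ = 547,958.2476 / (1+0.054)^2 = 547,958.2476 / 1.110916 = 493,249.0374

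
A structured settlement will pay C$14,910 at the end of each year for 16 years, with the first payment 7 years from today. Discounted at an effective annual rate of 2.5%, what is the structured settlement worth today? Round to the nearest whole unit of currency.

C$167,846

Value one period before first payment (t=6): 14910 × [1 − (1+0.025)^(−16)] / 0.025 = 14910 × 13.055003 = 194,650.0897
Discount back 6 years: 194,650.0897 × (1+0.025)^(−6) = 194,650.0897 × 0.862297 = 167,846.1623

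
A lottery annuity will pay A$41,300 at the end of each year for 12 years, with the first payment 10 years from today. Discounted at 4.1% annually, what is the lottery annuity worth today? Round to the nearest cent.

A$268,419.99

PV at t=9 (ordinary 12-year annuity): 41300 × a(12|0.041) = 41300 × 9.330854 = 385,364.2539
Discount back 9 years: 385,364.2539 × (1+0.041)^(−9) = 385,364.2539 × 0.696536 = 268,419.9936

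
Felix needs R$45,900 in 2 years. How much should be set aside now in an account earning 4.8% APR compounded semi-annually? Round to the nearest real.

i = 0.048/2 = 0.024 per half-year; n = 2·2 = 4.
PV = FV·(1+i)^(−n) = 45,900 × 0.909495 = 41,745.8068

R$41,746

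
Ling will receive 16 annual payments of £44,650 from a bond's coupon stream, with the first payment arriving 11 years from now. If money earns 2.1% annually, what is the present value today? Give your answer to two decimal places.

Value one period before first payment (t=10): 44650 × [1 − (1+0.021)^(−16)] / 0.021 = 44650 × 13.470768 = 601,469.7809
Discount back 10 years: 601,469.7809 × (1+0.021)^(−10) = 601,469.7809 × 0.812349 = 488,603.2951

£488,603.30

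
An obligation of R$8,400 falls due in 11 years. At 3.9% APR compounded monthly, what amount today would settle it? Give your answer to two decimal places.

Periodic rate i = 0.039/12 = 0.00325; n = 11 × 12 = 132 periods.
PV = 8,400 / (1 + 0.00325)^132 = 8,400 / 1.534653 = 5,473.5496

R$5,473.55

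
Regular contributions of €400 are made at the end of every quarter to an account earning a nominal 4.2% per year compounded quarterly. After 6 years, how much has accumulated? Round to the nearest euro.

€10,854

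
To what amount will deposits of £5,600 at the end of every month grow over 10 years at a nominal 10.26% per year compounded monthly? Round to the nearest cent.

i = 0.1026/12 = 0.00855 per month; n = 10·12 = 120.
FV = 5600 × [(1+0.00855)^120 − 1] / 0.00855 = 5600 × 207.923146 = 1,164,369.6194

£1,164,369.62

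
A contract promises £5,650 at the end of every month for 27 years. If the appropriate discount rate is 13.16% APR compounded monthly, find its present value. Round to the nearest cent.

£500,157.88

Periodic rate i = 0.1316/12 = 0.0109667; n = 27 × 12 = 324 periods.
PV = PMT · [1 − (1+i)^(−n)] / i = 5650 · 88.523519 = 500,157.8807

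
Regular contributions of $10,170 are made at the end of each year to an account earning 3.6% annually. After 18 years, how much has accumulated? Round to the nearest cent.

$251,441.96

FV = 10170 × [(1+0.036)^18 − 1] / 0.036 = 10170 × 24.723890 = 251,441.9577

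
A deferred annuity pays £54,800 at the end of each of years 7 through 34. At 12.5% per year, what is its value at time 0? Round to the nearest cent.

£208,257.11

Value one period before first payment (t=6): 54800 × [1 − (1+0.125)^(−28)] / 0.125 = 54800 × 7.704322 = 422,196.8327
Discount back 6 years: 422,196.8327 × (1+0.125)^(−6) = 422,196.8327 × 0.493270 = 208,257.1095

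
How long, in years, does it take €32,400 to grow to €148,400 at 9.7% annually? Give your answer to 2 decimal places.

16.44 years

(1+i)^n = 148400/32400 = 4.58025, so n = ln 4.58025 / ln 1.097 = 16.4373 years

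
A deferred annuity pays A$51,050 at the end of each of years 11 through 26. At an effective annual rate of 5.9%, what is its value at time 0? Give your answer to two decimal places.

A$292,818.66

Value one period before first payment (t=10): 51050 × [1 − (1+0.059)^(−16)] / 0.059 = 51050 × 10.175660 = 519,467.4672
PV₀ = 519,467.4672 / (1+0.059)^10 = 519,467.4672 / 1.774024 = 292,818.6628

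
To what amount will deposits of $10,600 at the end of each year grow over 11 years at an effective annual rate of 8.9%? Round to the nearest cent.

Accumulation factor s(11|0.089) = 17.466343; FV = 10600 × 17.466343 = 185,143.2363

$185,143.24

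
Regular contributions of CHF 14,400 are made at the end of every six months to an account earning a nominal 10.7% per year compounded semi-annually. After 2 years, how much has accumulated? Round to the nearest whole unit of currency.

CHF 62,389

i = 0.107/2 = 0.0535 per half-year; n = 2·2 = 4.
FV = PMT · [(1+i)^n − 1] / i = 14400 · 4.332602 = 62,389.4707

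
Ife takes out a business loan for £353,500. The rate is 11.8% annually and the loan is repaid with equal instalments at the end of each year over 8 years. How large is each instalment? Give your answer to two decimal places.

£70,664.02

Annuity-PV factor = 5.002546; PMT = 353500 / 5.002546 = 70,664.0248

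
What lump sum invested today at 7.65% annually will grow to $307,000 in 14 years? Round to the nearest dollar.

$109,381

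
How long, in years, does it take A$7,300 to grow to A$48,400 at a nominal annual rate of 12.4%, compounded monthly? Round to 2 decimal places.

15.33 years

Periodic rate i = 0.124/12 = 0.0103333.
n = ln(48400/7300) / ln(1+0.0103333) = ln(6.63014) / 0.010280 = 184.0047 months
= 184.0047/12 years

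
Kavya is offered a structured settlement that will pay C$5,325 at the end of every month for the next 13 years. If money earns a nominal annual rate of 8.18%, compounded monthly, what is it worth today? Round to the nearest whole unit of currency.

C$510,475

With 12 periods per year: i = 0.00681667, n = 156.
PV = 5325 × [1 − (1+0.00681667)^(−156)] / 0.00681667 = 5325 × 95.863879 = 510,475.1548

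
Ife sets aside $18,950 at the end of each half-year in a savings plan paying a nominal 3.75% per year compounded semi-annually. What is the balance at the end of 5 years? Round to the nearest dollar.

$206,315

Periodic rate i = 0.0375/2 = 0.01875; n = 5 × 2 = 10 periods.
FV = 18950 × [(1+0.01875)^10 − 1] / 0.01875 = 18950 × 10.887353 = 206,315.3472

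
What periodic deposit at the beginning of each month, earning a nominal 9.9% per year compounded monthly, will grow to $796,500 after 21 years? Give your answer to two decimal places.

With 12 periods per year: i = 0.00825, n = 252.
FV-annuity factor × (1+i) = 846.753600; PMT = 796500 / 846.753600 = 940.6514

$940.65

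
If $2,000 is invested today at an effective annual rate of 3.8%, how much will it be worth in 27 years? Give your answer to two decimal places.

$5,474.68

FV = PV·(1+i)^n = 2,000 × 2.737339 = 5,474.6775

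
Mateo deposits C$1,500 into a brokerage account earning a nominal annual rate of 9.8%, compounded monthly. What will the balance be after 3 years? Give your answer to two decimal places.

i = 0.098/12 = 0.00816667 per month; n = 3·12 = 36.
FV = 1,500 × (1 + 0.00816667)^36 = 2,010.2741

C$2,010.27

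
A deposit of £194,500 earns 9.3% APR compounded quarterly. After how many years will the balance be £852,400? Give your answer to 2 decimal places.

Periodic rate i = 0.093/4 = 0.02325.
(1+i)^n = 852400/194500 = 4.38252, so n = ln 4.38252 / ln 1.02325 = 64.2897 quarters
= 64.2897/4 years

16.07 years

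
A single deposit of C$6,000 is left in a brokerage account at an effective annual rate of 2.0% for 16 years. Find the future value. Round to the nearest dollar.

FV = PV·(1+i)^n = 6,000 × 1.372786 = 8,236.7142

C$8,237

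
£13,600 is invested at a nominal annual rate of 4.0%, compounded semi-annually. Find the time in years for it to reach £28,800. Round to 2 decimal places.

18.94 years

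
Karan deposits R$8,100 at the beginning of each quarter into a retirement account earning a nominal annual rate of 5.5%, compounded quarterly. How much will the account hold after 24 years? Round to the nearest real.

Periodic rate i = 0.055/4 = 0.01375; n = 24 × 4 = 96 periods.
Accumulation factor s(96|0.01375) × (1+i) = 199.794197; FV = 8100 × 199.794197 = 1,618,332.9992
Payments are at the start of each period, so multiply by (1+i).

R$1,618,333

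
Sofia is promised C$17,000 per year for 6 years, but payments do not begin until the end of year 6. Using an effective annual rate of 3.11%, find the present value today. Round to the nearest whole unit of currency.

Value one period before first payment (t=5): 17000 × [1 − (1+0.0311)^(−6)] / 0.0311 = 17000 × 5.397497 = 91,757.4428
Discount back 5 years: 91,757.4428 × (1+0.0311)^(−5) = 91,757.4428 × 0.858017 = 78,729.4772

C$78,729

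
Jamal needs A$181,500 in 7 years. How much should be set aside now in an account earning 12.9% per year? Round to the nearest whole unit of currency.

A$77,628

PV = FV·(1+i)^(−n) = 181,500 × 0.427703 = 77,628.1142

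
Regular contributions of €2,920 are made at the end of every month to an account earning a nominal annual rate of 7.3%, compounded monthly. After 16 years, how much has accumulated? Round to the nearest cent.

€1,058,014.81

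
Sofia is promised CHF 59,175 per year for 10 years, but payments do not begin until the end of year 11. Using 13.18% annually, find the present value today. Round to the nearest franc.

CHF 92,432

Value one period before first payment (t=10): 59175 × [1 − (1+0.1318)^(−10)] / 0.1318 = 59175 × 5.387431 = 318,801.2082
Discount back 10 years: 318,801.2082 × (1+0.1318)^(−10) = 318,801.2082 × 0.289937 = 92,432.1516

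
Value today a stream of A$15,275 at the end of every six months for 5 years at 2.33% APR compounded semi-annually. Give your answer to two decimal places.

With 2 periods per year: i = 0.01165, n = 10.
Annuity factor a(10|0.01165) = 9.388014; PV = 15275 × 9.388014 = 143,401.9176

A$143,401.92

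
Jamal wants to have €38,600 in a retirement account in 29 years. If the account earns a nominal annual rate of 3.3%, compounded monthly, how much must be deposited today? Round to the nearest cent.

With 12 periods per year: i = 0.00275, n = 348.
PV = FV·(1+i)^(−n) = 38,600 × 0.384548 = 14,843.5547

€14,843.55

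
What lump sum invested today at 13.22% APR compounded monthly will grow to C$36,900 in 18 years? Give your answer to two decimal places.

C$3,461.23

i = 0.1322/12 = 0.0110167 per month; n = 18·12 = 216.
PV = 36,900 / (1 + 0.0110167)^216 = 36,900 / 10.660953 = 3,461.2289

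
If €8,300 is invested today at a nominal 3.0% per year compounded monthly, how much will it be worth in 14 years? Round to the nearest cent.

€12,625.66

With 12 periods per year: i = 0.0025, n = 168.
8,300 × (1+0.0025)^168 = 8,300 × 1.521164 = 12,625.6617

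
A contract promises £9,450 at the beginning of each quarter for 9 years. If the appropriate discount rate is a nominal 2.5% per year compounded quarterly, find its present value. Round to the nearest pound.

£305,697

i = 0.025/4 = 0.00625 per quarter; n = 9·4 = 36.
PV = PMT · [1 − (1+i)^(−n)] / i × (1+i) = 9450 · 32.348838 = 305,696.5154
(Beginning-of-period payments → annuity-due factor ×(1+i).)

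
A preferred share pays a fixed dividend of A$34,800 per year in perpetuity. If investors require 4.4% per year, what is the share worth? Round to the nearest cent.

PV = C/r = 34800/0.044 = 790,909.0909

A$790,909.09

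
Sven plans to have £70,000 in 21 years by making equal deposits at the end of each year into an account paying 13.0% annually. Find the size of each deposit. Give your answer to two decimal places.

£757.00

PMT = 70000 / ( [(1+0.13)^21 − 1] / 0.13 ) = 70000 / 92.469917 = 757.0030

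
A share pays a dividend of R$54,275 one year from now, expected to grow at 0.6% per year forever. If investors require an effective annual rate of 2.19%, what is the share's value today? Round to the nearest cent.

R$3,413,522.01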